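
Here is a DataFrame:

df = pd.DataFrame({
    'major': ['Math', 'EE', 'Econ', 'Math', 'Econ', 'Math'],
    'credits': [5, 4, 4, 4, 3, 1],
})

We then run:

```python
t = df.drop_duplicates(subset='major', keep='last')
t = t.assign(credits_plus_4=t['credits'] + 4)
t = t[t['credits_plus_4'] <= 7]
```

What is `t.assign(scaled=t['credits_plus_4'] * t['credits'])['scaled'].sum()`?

drop duplicate major (keep=last):
  major  credits
1    EE        4
4  Econ        3
5  Math        1
add column credits_plus_4 = t['credits'] + 4:
  major  credits  credits_plus_4
1    EE        4               8
4  Econ        3               7
5  Math        1               5
filter rows where credits_plus_4 <= 7:
  major  credits  credits_plus_4
4  Econ        3               7
5  Math        1               5
add column scaled = t['credits_plus_4'] * t['credits']:
  major  credits  credits_plus_4  scaled
4  Econ        3               7      21
5  Math        1               5       5
Finally, sum of column 'scaled' = 26.

26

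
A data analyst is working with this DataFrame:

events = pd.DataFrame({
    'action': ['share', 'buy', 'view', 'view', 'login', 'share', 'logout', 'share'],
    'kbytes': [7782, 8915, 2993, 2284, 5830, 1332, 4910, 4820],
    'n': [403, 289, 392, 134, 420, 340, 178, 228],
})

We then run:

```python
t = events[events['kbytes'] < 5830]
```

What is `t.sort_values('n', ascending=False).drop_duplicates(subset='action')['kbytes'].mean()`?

filter rows where kbytes < 5830:
   action  kbytes    n
2    view    2993  392
3    view    2284  134
5   share    1332  340
6  logout    4910  178
7   share    4820  228
sort by n descending:
   action  kbytes    n
2    view    2993  392
5   share    1332  340
7   share    4820  228
6  logout    4910  178
3    view    2284  134
drop duplicate action (keep=first):
   action  kbytes    n
2    view    2993  392
5   share    1332  340
6  logout    4910  178
Then the mean of column 'kbytes': 3078.33333333

3078.33333333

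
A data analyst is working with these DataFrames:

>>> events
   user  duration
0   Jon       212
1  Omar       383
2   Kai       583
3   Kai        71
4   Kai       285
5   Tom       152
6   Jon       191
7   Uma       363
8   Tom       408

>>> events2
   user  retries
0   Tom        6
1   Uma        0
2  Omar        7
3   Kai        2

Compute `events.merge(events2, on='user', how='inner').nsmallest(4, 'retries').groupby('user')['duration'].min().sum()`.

merge on 'user' (how='inner') → 7 rows:
   user  duration  retries
0  Omar       383        7
1   Kai       583        2
2   Kai        71        2
3   Kai       285        2
4   Tom       152        6
5   Uma       363        0
6   Tom       408        6
take 4 rows with smallest retries:
  user  duration  retries
5  Uma       363        0
1  Kai       583        2
2  Kai        71        2
3  Kai       285        2
group by user, min of duration:
user
Kai     71
Uma    363
Name: duration, dtype: int64
sum of the resulting series → 434

434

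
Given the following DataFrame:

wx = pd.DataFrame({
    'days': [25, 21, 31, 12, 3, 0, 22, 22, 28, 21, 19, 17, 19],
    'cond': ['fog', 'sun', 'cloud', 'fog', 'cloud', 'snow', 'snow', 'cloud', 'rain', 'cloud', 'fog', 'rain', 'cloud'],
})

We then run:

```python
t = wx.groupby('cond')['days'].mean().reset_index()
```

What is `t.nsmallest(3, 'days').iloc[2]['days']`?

19.2

group by cond, mean of days:
cond
cloud    19.200000
fog      18.666667
rain     22.500000
snow     11.000000
sun      21.000000
Name: days, dtype: float64
reset_index():
    cond       days
0  cloud  19.200000
1    fog  18.666667
2   rain  22.500000
3   snow  11.000000
4    sun  21.000000
take 3 rows with smallest days:
    cond       days
3   snow  11.000000
1    fog  18.666667
0  cloud  19.200000
Reading off the value at position 2, column 'days', we get 19.2.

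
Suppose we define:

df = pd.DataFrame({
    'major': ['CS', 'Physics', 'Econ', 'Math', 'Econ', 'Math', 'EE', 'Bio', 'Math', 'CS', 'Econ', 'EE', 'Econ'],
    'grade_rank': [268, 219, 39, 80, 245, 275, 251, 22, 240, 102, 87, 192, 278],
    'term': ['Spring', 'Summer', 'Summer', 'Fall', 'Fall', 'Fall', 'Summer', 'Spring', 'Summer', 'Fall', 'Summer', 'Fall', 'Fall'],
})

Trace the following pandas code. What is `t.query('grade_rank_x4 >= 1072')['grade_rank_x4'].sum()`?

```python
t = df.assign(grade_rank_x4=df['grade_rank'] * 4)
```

3284

add column grade_rank_x4 = df['grade_rank'] * 4:
      major  grade_rank    term  grade_rank_x4
0        CS         268  Spring           1072
1   Physics         219  Summer            876
2      Econ          39  Summer            156
3      Math          80    Fall            320
4      Econ         245    Fall            980
5      Math         275    Fall           1100
6        EE         251  Summer           1004
7       Bio          22  Spring             88
8      Math         240  Summer            960
9        CS         102    Fall            408
10     Econ          87  Summer            348
11       EE         192    Fall            768
12     Econ         278    Fall           1112
filter rows where grade_rank_x4 >= 1072:
   major  grade_rank    term  grade_rank_x4
0     CS         268  Spring           1072
5   Math         275    Fall           1100
12  Econ         278    Fall           1112
So sum() = 3284.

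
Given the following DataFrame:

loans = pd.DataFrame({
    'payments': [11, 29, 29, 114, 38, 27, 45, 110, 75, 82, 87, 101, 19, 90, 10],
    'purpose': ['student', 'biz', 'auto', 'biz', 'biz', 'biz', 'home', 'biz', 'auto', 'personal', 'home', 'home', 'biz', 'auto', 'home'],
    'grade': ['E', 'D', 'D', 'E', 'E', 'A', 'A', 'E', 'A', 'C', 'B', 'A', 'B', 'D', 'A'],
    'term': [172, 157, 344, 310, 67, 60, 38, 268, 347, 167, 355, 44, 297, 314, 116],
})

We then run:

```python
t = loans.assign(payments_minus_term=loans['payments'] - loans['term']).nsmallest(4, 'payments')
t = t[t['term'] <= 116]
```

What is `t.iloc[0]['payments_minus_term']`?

add column payments_minus_term = loans['payments'] - loans['term']:
    payments   purpose grade  term  payments_minus_term
0         11   student     E   172                 -161
1         29       biz     D   157                 -128
2         29      auto     D   344                 -315
3        114       biz     E   310                 -196
4         38       biz     E    67                  -29
5         27       biz     A    60                  -33
6         45      home     A    38                    7
7        110       biz     E   268                 -158
8         75      auto     A   347                 -272
9         82  personal     C   167                  -85
10        87      home     B   355                 -268
11       101      home     A    44                   57
12        19       biz     B   297                 -278
13        90      auto     D   314                 -224
14        10      home     A   116                 -106
take 4 rows with smallest payments:
    payments  purpose grade  term  payments_minus_term
14        10     home     A   116                 -106
0         11  student     E   172                 -161
12        19      biz     B   297                 -278
5         27      biz     A    60                  -33
filter rows where term <= 116:
    payments purpose grade  term  payments_minus_term
14        10    home     A   116                 -106
5         27     biz     A    60                  -33
Hence -106.

-106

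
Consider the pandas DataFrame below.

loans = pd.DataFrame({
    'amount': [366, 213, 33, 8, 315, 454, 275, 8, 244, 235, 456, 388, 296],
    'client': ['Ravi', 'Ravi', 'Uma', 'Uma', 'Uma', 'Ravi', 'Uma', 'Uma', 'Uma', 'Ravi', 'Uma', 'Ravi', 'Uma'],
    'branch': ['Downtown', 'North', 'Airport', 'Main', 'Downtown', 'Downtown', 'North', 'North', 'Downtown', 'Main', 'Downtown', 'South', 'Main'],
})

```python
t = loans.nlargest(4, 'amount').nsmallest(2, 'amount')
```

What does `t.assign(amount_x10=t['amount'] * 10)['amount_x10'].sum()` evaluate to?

take 4 rows with largest amount:
    amount client    branch
10     456    Uma  Downtown
5      454   Ravi  Downtown
11     388   Ravi     South
0      366   Ravi  Downtown
take 2 rows with smallest amount:
    amount client    branch
0      366   Ravi  Downtown
11     388   Ravi     South
add column amount_x10 = t['amount'] * 10:
    amount client    branch  amount_x10
0      366   Ravi  Downtown        3660
11     388   Ravi     South        3880

7540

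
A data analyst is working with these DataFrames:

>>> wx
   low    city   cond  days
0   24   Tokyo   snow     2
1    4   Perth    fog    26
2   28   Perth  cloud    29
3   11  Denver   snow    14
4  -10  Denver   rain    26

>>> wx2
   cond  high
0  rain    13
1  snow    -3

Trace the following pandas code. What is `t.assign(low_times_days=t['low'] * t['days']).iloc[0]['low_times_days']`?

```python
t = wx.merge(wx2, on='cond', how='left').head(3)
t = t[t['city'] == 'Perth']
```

104

merge on 'cond' (how='left') → 5 rows:
   low    city   cond  days  high
0   24   Tokyo   snow     2  -3.0
1    4   Perth    fog    26   NaN
2   28   Perth  cloud    29   NaN
3   11  Denver   snow    14  -3.0
4  -10  Denver   rain    26  13.0
take first 3 rows:
   low   city   cond  days  high
0   24  Tokyo   snow     2  -3.0
1    4  Perth    fog    26   NaN
2   28  Perth  cloud    29   NaN
filter rows where city == 'Perth':
   low   city   cond  days  high
1    4  Perth    fog    26   NaN
2   28  Perth  cloud    29   NaN
add column low_times_days = t['low'] * t['days']:
   low   city   cond  days  high  low_times_days
1    4  Perth    fog    26   NaN             104
2   28  Perth  cloud    29   NaN             812
Reading off the value at position 0, column 'low_times_days', we get 104.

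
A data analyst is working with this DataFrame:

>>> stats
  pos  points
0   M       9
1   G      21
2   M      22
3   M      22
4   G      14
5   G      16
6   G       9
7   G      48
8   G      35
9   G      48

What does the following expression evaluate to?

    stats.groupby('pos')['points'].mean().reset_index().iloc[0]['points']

27.2857142857

group by pos, mean of points:
pos
G    27.285714
M    17.666667
Name: points, dtype: float64
reset_index():
  pos     points
0   G  27.285714
1   M  17.666667
value at position 0, column 'points' → 27.2857142857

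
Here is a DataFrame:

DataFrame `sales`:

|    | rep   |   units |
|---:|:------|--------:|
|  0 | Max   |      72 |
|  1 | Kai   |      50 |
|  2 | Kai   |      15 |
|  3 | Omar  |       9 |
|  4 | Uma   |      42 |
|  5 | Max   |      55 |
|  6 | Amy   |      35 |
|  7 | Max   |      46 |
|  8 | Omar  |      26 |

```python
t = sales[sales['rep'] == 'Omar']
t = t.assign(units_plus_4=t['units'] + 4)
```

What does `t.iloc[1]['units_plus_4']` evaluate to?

filter rows where rep == 'Omar':
    rep  units
3  Omar      9
8  Omar     26
add column units_plus_4 = t['units'] + 4:
    rep  units  units_plus_4
3  Omar      9            13
8  Omar     26            30

30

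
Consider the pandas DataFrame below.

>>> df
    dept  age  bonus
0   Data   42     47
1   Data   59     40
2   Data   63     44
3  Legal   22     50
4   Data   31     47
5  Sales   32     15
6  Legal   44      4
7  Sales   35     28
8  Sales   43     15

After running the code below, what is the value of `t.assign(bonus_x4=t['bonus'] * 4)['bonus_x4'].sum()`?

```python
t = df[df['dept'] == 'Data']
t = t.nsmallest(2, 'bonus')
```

filter rows where dept == 'Data':
   dept  age  bonus
0  Data   42     47
1  Data   59     40
2  Data   63     44
4  Data   31     47
take 2 rows with smallest bonus:
   dept  age  bonus
1  Data   59     40
2  Data   63     44
add column bonus_x4 = t['bonus'] * 4:
   dept  age  bonus  bonus_x4
1  Data   59     40       160
2  Data   63     44       176
Hence 336.

336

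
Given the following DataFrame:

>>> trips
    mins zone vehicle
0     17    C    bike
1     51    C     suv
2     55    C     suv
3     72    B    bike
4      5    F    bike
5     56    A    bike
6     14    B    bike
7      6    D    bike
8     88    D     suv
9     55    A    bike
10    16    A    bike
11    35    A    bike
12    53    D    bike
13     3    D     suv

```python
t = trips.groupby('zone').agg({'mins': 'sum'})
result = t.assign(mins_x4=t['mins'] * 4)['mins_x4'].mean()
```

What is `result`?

420.8

group by zone, sum of mins:
      mins
zone      
A      162
B       86
C      123
D      150
F        5
add column mins_x4 = t['mins'] * 4:
      mins  mins_x4
zone               
A      162      648
B       86      344
C      123      492
D      150      600
F        5       20
Finally, mean of column 'mins_x4' = 420.8.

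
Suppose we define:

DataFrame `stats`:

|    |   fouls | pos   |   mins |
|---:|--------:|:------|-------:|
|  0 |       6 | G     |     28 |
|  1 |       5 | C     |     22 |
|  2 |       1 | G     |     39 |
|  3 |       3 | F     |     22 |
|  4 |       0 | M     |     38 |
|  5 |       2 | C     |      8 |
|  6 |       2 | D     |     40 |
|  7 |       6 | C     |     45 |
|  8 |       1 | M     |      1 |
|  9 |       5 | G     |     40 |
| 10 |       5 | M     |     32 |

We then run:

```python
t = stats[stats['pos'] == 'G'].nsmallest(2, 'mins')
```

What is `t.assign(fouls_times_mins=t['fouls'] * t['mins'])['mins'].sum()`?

67

filter rows where pos == 'G':
   fouls pos  mins
0      6   G    28
2      1   G    39
9      5   G    40
take 2 rows with smallest mins:
   fouls pos  mins
0      6   G    28
2      1   G    39
add column fouls_times_mins = t['fouls'] * t['mins']:
   fouls pos  mins  fouls_times_mins
0      6   G    28               168
2      1   G    39                39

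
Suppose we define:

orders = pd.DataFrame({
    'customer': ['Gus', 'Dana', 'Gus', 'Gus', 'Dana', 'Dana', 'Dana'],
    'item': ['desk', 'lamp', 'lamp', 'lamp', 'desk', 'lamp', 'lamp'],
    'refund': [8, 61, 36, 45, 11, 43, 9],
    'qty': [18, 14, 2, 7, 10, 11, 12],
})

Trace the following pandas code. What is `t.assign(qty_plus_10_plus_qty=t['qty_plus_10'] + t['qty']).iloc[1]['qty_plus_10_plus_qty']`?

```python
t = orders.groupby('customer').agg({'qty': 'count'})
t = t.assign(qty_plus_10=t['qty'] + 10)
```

group by customer, count of qty:
          qty
customer     
Dana        4
Gus         3
add column qty_plus_10 = t['qty'] + 10:
          qty  qty_plus_10
customer                  
Dana        4           14
Gus         3           13
add column qty_plus_10_plus_qty = t['qty_plus_10'] + t['qty']:
          qty  qty_plus_10  qty_plus_10_plus_qty
customer                                        
Dana        4           14                    18
Gus         3           13                    16
Hence 16.

16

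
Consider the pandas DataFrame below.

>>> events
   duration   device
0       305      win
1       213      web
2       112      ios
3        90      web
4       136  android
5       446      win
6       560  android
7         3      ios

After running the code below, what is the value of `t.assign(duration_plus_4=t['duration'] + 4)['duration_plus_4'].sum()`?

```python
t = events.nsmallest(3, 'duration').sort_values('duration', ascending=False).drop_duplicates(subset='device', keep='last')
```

take 3 rows with smallest duration:
   duration device
7         3    ios
3        90    web
2       112    ios
sort by duration descending:
   duration device
2       112    ios
3        90    web
7         3    ios
drop duplicate device (keep=last):
   duration device
3        90    web
7         3    ios
add column duration_plus_4 = t['duration'] + 4:
   duration device  duration_plus_4
3        90    web               94
7         3    ios                7
Finally, sum of column 'duration_plus_4' = 101.

101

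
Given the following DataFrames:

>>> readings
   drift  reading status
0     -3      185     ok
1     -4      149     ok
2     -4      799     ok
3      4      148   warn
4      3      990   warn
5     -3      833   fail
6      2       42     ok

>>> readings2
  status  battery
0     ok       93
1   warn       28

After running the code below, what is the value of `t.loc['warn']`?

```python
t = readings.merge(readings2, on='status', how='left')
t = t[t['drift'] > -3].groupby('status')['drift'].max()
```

4

merge on 'status' (how='left') → 7 rows:
   drift  reading status  battery
0     -3      185     ok     93.0
1     -4      149     ok     93.0
2     -4      799     ok     93.0
3      4      148   warn     28.0
4      3      990   warn     28.0
5     -3      833   fail      NaN
6      2       42     ok     93.0
filter rows where drift > -3:
   drift  reading status  battery
3      4      148   warn     28.0
4      3      990   warn     28.0
6      2       42     ok     93.0
group by status, max of drift:
status
ok      2
warn    4
Name: drift, dtype: int64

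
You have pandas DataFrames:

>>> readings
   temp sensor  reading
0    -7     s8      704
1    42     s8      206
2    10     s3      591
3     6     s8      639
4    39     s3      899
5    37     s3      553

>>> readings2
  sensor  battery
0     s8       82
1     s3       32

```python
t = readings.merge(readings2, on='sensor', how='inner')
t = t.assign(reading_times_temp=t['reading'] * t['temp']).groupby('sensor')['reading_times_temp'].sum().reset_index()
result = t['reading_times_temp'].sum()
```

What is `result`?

merge on 'sensor' (how='inner') → 6 rows:
   temp sensor  reading  battery
0    -7     s8      704       82
1    42     s8      206       82
2    10     s3      591       32
3     6     s8      639       82
4    39     s3      899       32
5    37     s3      553       32
add column reading_times_temp = t['reading'] * t['temp']:
   temp sensor  reading  battery  reading_times_temp
0    -7     s8      704       82               -4928
1    42     s8      206       82                8652
2    10     s3      591       32                5910
3     6     s8      639       82                3834
4    39     s3      899       32               35061
5    37     s3      553       32               20461
group by sensor, sum of reading_times_temp:
sensor
s3    61432
s8     7558
Name: reading_times_temp, dtype: int64
reset_index():
  sensor  reading_times_temp
0     s3               61432
1     s8                7558
Then the sum of column 'reading_times_temp': 68990

68990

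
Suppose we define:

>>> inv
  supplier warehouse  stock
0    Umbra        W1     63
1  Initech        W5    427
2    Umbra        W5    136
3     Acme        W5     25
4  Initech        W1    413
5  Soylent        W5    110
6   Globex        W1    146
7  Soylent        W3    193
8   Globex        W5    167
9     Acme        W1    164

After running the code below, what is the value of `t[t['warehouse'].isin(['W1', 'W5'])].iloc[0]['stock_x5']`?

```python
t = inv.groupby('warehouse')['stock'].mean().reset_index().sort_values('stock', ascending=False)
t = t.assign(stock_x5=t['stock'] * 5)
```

group by warehouse, mean of stock:
warehouse
W1    196.5
W3    193.0
W5    173.0
Name: stock, dtype: float64
reset_index():
  warehouse  stock
0        W1  196.5
1        W3  193.0
2        W5  173.0
sort by stock descending:
  warehouse  stock
0        W1  196.5
1        W3  193.0
2        W5  173.0
add column stock_x5 = t['stock'] * 5:
  warehouse  stock  stock_x5
0        W1  196.5     982.5
1        W3  193.0     965.0
2        W5  173.0     865.0
filter rows where warehouse in ['W1', 'W5']:
  warehouse  stock  stock_x5
0        W1  196.5     982.5
2        W5  173.0     865.0
So iloc[0]['stock_x5'] = 982.5.

982.5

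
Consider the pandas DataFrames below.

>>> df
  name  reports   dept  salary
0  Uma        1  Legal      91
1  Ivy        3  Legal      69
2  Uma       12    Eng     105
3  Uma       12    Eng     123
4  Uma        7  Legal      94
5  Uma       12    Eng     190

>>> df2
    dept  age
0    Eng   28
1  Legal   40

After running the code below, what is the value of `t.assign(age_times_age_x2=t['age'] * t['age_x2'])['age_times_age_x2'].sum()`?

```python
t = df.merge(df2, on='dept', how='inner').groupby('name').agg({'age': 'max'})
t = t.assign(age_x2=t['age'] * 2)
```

6400

merge on 'dept' (how='inner') → 6 rows:
  name  reports   dept  salary  age
0  Uma        1  Legal      91   40
1  Ivy        3  Legal      69   40
2  Uma       12    Eng     105   28
3  Uma       12    Eng     123   28
4  Uma        7  Legal      94   40
5  Uma       12    Eng     190   28
group by name, max of age:
      age
name     
Ivy    40
Uma    40
add column age_x2 = t['age'] * 2:
      age  age_x2
name             
Ivy    40      80
Uma    40      80
add column age_times_age_x2 = t['age'] * t['age_x2']:
      age  age_x2  age_times_age_x2
name                               
Ivy    40      80              3200
Uma    40      80              3200
Reading off the sum of column 'age_times_age_x2', we get 6400.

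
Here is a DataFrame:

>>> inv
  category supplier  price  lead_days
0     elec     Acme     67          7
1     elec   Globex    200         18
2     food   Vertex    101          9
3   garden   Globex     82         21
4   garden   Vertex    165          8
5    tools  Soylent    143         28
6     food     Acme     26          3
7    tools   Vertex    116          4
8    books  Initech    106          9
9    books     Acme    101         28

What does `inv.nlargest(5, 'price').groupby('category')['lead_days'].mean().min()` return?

8.0

take 5 rows with largest price:
  category supplier  price  lead_days
1     elec   Globex    200         18
4   garden   Vertex    165          8
5    tools  Soylent    143         28
7    tools   Vertex    116          4
8    books  Initech    106          9
group by category, mean of lead_days:
category
books      9.0
elec      18.0
garden     8.0
tools     16.0
Name: lead_days, dtype: float64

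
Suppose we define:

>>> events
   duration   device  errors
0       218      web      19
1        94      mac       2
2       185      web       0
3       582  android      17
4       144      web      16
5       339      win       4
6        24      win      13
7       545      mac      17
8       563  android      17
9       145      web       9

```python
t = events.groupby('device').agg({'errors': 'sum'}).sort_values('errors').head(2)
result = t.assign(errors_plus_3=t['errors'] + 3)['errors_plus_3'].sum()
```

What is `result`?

42

group by device, sum of errors:
         errors
device         
android      34
mac          19
web          44
win          17
sort by errors:
         errors
device         
win          17
mac          19
android      34
web          44
take first 2 rows:
        errors
device        
win         17
mac         19
add column errors_plus_3 = t['errors'] + 3:
        errors  errors_plus_3
device                       
win         17             20
mac         19             22
Hence 42.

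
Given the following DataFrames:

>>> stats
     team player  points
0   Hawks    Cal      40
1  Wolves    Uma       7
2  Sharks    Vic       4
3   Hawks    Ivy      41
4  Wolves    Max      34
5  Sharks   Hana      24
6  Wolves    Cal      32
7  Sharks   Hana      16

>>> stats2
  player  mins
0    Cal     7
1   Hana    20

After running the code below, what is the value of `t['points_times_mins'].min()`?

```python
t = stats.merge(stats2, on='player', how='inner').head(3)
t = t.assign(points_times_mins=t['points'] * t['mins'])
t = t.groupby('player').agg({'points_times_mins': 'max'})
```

280

merge on 'player' (how='inner') → 4 rows:
     team player  points  mins
0   Hawks    Cal      40     7
1  Sharks   Hana      24    20
2  Wolves    Cal      32     7
3  Sharks   Hana      16    20
take first 3 rows:
     team player  points  mins
0   Hawks    Cal      40     7
1  Sharks   Hana      24    20
2  Wolves    Cal      32     7
add column points_times_mins = t['points'] * t['mins']:
     team player  points  mins  points_times_mins
0   Hawks    Cal      40     7                280
1  Sharks   Hana      24    20                480
2  Wolves    Cal      32     7                224
group by player, max of points_times_mins:
        points_times_mins
player                   
Cal                   280
Hana                  480
So min() = 280.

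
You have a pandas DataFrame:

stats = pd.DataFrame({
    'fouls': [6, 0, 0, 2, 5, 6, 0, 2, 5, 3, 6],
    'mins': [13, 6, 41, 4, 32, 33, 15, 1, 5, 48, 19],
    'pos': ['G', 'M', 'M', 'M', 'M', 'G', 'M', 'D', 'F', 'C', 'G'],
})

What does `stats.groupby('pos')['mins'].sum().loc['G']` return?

group by pos, sum of mins:
pos
C    48
D     1
F     5
G    65
M    98
Name: mins, dtype: int64
Hence 65.

65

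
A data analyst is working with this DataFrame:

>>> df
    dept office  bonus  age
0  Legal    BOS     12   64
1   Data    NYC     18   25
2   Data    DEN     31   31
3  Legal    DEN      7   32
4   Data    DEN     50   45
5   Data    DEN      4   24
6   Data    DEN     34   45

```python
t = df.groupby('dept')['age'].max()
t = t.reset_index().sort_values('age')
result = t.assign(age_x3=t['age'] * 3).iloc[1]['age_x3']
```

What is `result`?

192

group by dept, max of age:
dept
Data     45
Legal    64
Name: age, dtype: int64
reset_index():
    dept  age
0   Data   45
1  Legal   64
sort by age:
    dept  age
0   Data   45
1  Legal   64
add column age_x3 = t['age'] * 3:
    dept  age  age_x3
0   Data   45     135
1  Legal   64     192
Finally, value at position 1, column 'age_x3' = 192.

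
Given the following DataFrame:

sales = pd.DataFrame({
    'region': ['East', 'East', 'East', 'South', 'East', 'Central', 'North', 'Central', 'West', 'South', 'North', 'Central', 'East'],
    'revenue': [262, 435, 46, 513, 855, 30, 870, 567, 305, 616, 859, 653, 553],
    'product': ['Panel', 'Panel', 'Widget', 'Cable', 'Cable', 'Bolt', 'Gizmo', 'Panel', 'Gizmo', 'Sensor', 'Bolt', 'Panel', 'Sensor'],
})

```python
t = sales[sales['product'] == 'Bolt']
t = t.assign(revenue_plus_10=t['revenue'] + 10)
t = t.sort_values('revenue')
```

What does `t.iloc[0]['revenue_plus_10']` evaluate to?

40

filter rows where product == 'Bolt':
     region  revenue product
5   Central       30    Bolt
10    North      859    Bolt
add column revenue_plus_10 = t['revenue'] + 10:
     region  revenue product  revenue_plus_10
5   Central       30    Bolt               40
10    North      859    Bolt              869
sort by revenue:
     region  revenue product  revenue_plus_10
5   Central       30    Bolt               40
10    North      859    Bolt              869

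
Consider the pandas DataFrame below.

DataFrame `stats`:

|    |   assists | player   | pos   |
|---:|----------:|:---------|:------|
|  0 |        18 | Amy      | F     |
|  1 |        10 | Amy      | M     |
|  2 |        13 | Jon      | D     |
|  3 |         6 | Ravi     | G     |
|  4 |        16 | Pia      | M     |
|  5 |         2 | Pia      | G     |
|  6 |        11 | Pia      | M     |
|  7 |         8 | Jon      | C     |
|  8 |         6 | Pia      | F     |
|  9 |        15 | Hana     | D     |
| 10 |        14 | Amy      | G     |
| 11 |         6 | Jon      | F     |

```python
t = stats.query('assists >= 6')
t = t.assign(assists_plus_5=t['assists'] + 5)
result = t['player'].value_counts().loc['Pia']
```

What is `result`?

filter rows where assists >= 6:
    assists player pos
0        18    Amy   F
1        10    Amy   M
2        13    Jon   D
3         6   Ravi   G
4        16    Pia   M
6        11    Pia   M
7         8    Jon   C
8         6    Pia   F
9        15   Hana   D
10       14    Amy   G
11        6    Jon   F
add column assists_plus_5 = t['assists'] + 5:
    assists player pos  assists_plus_5
0        18    Amy   F              23
1        10    Amy   M              15
2        13    Jon   D              18
3         6   Ravi   G              11
4        16    Pia   M              21
6        11    Pia   M              16
7         8    Jon   C              13
8         6    Pia   F              11
9        15   Hana   D              20
10       14    Amy   G              19
11        6    Jon   F              11
value_counts of player:
player
Amy     3
Jon     3
Pia     3
Ravi    1
Hana    1
Name: count, dtype: int64
value at index 'Pia' → 3

3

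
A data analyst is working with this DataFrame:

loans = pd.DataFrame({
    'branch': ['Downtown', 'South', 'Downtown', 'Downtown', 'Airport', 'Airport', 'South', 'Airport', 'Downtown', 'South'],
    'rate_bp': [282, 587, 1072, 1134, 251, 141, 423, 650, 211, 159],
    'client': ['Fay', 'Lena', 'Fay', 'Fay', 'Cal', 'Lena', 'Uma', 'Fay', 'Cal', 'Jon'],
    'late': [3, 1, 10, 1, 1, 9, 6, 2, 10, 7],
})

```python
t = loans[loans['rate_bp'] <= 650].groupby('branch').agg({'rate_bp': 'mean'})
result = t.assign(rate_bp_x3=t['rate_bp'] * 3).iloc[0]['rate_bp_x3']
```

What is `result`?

filter rows where rate_bp <= 650:
     branch  rate_bp client  late
0  Downtown      282    Fay     3
1     South      587   Lena     1
4   Airport      251    Cal     1
5   Airport      141   Lena     9
6     South      423    Uma     6
7   Airport      650    Fay     2
8  Downtown      211    Cal    10
9     South      159    Jon     7
group by branch, mean of rate_bp:
             rate_bp
branch              
Airport   347.333333
Downtown  246.500000
South     389.666667
add column rate_bp_x3 = t['rate_bp'] * 3:
             rate_bp  rate_bp_x3
branch                          
Airport   347.333333      1042.0
Downtown  246.500000       739.5
South     389.666667      1169.0
Finally, value at position 0, column 'rate_bp_x3' = 1042.0.

1042.0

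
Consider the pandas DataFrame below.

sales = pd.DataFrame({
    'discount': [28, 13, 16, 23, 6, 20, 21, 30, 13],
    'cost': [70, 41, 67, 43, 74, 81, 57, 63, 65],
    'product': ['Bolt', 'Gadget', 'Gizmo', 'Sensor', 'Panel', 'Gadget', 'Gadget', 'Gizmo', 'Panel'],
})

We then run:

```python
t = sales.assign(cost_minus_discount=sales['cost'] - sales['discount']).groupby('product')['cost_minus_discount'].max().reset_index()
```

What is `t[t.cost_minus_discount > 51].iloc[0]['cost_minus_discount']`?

61

add column cost_minus_discount = sales['cost'] - sales['discount']:
   discount  cost product  cost_minus_discount
0        28    70    Bolt                   42
1        13    41  Gadget                   28
2        16    67   Gizmo                   51
3        23    43  Sensor                   20
4         6    74   Panel                   68
5        20    81  Gadget                   61
6        21    57  Gadget                   36
7        30    63   Gizmo                   33
8        13    65   Panel                   52
group by product, max of cost_minus_discount:
product
Bolt      42
Gadget    61
Gizmo     51
Panel     68
Sensor    20
Name: cost_minus_discount, dtype: int64
reset_index():
  product  cost_minus_discount
0    Bolt                   42
1  Gadget                   61
2   Gizmo                   51
3   Panel                   68
4  Sensor                   20
filter rows where cost_minus_discount > 51:
  product  cost_minus_discount
1  Gadget                   61
3   Panel                   68
So iloc[0]['cost_minus_discount'] = 61.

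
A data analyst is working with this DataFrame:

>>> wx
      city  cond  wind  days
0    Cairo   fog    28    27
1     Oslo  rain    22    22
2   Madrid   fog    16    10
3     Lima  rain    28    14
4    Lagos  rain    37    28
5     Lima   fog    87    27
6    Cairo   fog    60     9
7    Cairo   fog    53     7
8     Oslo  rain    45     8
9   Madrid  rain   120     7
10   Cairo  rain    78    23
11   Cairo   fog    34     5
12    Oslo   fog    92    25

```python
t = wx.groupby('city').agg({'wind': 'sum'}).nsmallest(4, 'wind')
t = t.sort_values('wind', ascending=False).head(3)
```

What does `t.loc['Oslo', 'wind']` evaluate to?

159

group by city, sum of wind:
        wind
city        
Cairo    253
Lagos     37
Lima     115
Madrid   136
Oslo     159
take 4 rows with smallest wind:
        wind
city        
Lagos     37
Lima     115
Madrid   136
Oslo     159
sort by wind descending:
        wind
city        
Oslo     159
Madrid   136
Lima     115
Lagos     37
take first 3 rows:
        wind
city        
Oslo     159
Madrid   136
Lima     115
Reading off the value at row 'Oslo', column 'wind', we get 159.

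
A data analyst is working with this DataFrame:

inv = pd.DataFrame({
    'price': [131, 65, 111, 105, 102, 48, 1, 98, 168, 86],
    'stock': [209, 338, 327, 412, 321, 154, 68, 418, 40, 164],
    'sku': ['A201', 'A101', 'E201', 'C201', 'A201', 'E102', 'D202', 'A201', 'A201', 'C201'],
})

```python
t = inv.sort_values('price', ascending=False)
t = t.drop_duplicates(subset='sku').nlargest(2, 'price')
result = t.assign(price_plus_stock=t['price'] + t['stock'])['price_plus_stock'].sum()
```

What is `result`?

sort by price descending:
   price  stock   sku
8    168     40  A201
0    131    209  A201
2    111    327  E201
3    105    412  C201
4    102    321  A201
7     98    418  A201
9     86    164  C201
1     65    338  A101
5     48    154  E102
6      1     68  D202
drop duplicate sku (keep=first):
   price  stock   sku
8    168     40  A201
2    111    327  E201
3    105    412  C201
1     65    338  A101
5     48    154  E102
6      1     68  D202
take 2 rows with largest price:
   price  stock   sku
8    168     40  A201
2    111    327  E201
add column price_plus_stock = t['price'] + t['stock']:
   price  stock   sku  price_plus_stock
8    168     40  A201               208
2    111    327  E201               438
So sum() = 646.

646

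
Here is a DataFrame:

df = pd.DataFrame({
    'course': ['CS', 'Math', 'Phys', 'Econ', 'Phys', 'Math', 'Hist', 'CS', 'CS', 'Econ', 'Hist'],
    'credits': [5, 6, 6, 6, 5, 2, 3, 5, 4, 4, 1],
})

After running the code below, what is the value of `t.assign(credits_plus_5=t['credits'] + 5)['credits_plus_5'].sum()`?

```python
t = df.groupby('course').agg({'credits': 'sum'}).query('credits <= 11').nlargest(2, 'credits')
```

31

group by course, sum of credits:
        credits
course         
CS           14
Econ         10
Hist          4
Math          8
Phys         11
filter rows where credits <= 11:
        credits
course         
Econ         10
Hist          4
Math          8
Phys         11
take 2 rows with largest credits:
        credits
course         
Phys         11
Econ         10
add column credits_plus_5 = t['credits'] + 5:
        credits  credits_plus_5
course                         
Phys         11              16
Econ         10              15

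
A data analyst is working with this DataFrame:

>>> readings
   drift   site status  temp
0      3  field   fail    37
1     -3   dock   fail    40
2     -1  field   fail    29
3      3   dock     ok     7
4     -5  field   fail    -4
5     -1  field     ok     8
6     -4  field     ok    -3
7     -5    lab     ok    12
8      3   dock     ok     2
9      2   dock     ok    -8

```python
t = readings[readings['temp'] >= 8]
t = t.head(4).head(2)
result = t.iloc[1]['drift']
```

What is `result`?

-3

filter rows where temp >= 8:
   drift   site status  temp
0      3  field   fail    37
1     -3   dock   fail    40
2     -1  field   fail    29
5     -1  field     ok     8
7     -5    lab     ok    12
take first 4 rows:
   drift   site status  temp
0      3  field   fail    37
1     -3   dock   fail    40
2     -1  field   fail    29
5     -1  field     ok     8
take first 2 rows:
   drift   site status  temp
0      3  field   fail    37
1     -3   dock   fail    40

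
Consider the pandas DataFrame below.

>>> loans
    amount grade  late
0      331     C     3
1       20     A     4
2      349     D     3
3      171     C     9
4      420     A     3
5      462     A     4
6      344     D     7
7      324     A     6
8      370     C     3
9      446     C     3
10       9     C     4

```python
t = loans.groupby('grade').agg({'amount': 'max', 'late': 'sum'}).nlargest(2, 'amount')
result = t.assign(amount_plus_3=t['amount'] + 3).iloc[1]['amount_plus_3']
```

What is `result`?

449

group by grade: max(amount), sum(late):
       amount  late
grade              
A         462    17
C         446    22
D         349    10
take 2 rows with largest amount:
       amount  late
grade              
A         462    17
C         446    22
add column amount_plus_3 = t['amount'] + 3:
       amount  late  amount_plus_3
grade                             
A         462    17            465
C         446    22            449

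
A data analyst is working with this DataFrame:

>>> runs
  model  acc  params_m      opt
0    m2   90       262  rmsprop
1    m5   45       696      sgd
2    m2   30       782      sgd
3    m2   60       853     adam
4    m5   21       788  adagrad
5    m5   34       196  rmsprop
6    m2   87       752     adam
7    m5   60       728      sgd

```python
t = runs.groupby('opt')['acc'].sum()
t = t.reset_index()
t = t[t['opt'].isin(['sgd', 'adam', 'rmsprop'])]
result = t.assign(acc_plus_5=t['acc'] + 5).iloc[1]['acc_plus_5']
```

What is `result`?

129

group by opt, sum of acc:
opt
adagrad     21
adam       147
rmsprop    124
sgd        135
Name: acc, dtype: int64
reset_index():
       opt  acc
0  adagrad   21
1     adam  147
2  rmsprop  124
3      sgd  135
filter rows where opt in ['sgd', 'adam', 'rmsprop']:
       opt  acc
1     adam  147
2  rmsprop  124
3      sgd  135
add column acc_plus_5 = t['acc'] + 5:
       opt  acc  acc_plus_5
1     adam  147         152
2  rmsprop  124         129
3      sgd  135         140
The value at position 1, column 'acc_plus_5' is 129.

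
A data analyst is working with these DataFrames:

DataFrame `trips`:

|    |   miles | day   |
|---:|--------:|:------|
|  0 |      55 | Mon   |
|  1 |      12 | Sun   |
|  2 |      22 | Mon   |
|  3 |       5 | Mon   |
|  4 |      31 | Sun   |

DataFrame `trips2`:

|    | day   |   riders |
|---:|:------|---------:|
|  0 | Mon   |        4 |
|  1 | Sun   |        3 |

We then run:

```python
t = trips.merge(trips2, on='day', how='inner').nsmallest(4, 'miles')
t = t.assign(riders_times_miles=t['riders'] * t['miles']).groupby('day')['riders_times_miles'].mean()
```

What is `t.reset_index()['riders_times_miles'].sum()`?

merge on 'day' (how='inner') → 5 rows:
   miles  day  riders
0     55  Mon       4
1     12  Sun       3
2     22  Mon       4
3      5  Mon       4
4     31  Sun       3
take 4 rows with smallest miles:
   miles  day  riders
3      5  Mon       4
1     12  Sun       3
2     22  Mon       4
4     31  Sun       3
add column riders_times_miles = t['riders'] * t['miles']:
   miles  day  riders  riders_times_miles
3      5  Mon       4                  20
1     12  Sun       3                  36
2     22  Mon       4                  88
4     31  Sun       3                  93
group by day, mean of riders_times_miles:
day
Mon    54.0
Sun    64.5
Name: riders_times_miles, dtype: float64
reset_index():
   day  riders_times_miles
0  Mon                54.0
1  Sun                64.5

118.5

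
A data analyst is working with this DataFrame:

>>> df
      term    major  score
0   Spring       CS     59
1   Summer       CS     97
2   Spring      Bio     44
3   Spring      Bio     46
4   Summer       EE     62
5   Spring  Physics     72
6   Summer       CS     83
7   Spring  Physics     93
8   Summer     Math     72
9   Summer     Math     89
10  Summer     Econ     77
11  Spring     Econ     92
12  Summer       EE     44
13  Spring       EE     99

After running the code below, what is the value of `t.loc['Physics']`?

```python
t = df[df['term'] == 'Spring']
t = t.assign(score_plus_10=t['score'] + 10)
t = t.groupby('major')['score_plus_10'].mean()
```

filter rows where term == 'Spring':
      term    major  score
0   Spring       CS     59
2   Spring      Bio     44
3   Spring      Bio     46
5   Spring  Physics     72
7   Spring  Physics     93
11  Spring     Econ     92
13  Spring       EE     99
add column score_plus_10 = t['score'] + 10:
      term    major  score  score_plus_10
0   Spring       CS     59             69
2   Spring      Bio     44             54
3   Spring      Bio     46             56
5   Spring  Physics     72             82
7   Spring  Physics     93            103
11  Spring     Econ     92            102
13  Spring       EE     99            109
group by major, mean of score_plus_10:
major
Bio         55.0
CS          69.0
EE         109.0
Econ       102.0
Physics     92.5
Name: score_plus_10, dtype: float64

92.5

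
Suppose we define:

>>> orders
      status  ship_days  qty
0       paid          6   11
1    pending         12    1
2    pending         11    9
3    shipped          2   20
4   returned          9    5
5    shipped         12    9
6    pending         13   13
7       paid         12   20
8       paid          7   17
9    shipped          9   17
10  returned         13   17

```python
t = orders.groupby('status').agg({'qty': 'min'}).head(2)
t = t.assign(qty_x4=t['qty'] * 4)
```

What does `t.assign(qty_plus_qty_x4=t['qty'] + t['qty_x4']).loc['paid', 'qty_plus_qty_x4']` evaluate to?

group by status, min of qty:
          qty
status       
paid       11
pending     1
returned    5
shipped     9
take first 2 rows:
         qty
status      
paid      11
pending    1
add column qty_x4 = t['qty'] * 4:
         qty  qty_x4
status              
paid      11      44
pending    1       4
add column qty_plus_qty_x4 = t['qty'] + t['qty_x4']:
         qty  qty_x4  qty_plus_qty_x4
status                               
paid      11      44               55
pending    1       4                5
The value at row 'paid', column 'qty_plus_qty_x4' is 55.

55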